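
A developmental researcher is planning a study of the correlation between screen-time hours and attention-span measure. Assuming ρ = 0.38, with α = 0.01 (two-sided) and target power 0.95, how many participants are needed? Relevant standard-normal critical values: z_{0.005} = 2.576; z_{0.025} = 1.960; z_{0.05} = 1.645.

n = 115

Fisher's z: C = ½·ln((1+r)/(1−r)) = ½·ln(2.2258) = 0.4001.
n = ((z_{α/2} + z_β)/C)² + 3.
(2.576 + 1.645) / 0.4001 = 4.221 / 0.4001 = 10.550.
n = 10.550² + 3 = 111.30 + 3 = 114.3.
Round up.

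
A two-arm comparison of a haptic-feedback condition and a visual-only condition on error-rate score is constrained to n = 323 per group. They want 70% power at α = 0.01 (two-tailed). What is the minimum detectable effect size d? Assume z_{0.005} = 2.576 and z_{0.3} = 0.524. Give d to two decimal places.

d_min ≈ 0.24

For two independent groups of n = 323 each: d_min = (z_{α/2} + z_β)·√(2/n).
z-sum = 2.576 + 0.524 = 3.100.
d_min = 3.100 × √(2/323) = 3.100 × 0.0787 = 0.244.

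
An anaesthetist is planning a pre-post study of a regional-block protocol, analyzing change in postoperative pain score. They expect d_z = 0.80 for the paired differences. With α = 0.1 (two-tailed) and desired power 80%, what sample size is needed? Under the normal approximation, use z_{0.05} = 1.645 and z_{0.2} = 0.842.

For a paired (one-sample on differences) test: n = ((z_{α/2} + z_β) / d)².
z_{α/2} + z_β = 1.645 + 0.842 = 2.487.
n = (2.487 / 0.80)² = 3.109² = 9.66.
Round up.

n = 10 pairs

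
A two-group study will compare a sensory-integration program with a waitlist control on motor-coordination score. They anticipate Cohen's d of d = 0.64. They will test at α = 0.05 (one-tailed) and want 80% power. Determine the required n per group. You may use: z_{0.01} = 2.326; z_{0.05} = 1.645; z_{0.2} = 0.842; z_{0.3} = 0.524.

n = 31 per group

For two independent groups with equal n: n = 2·((z_{α} + z_β) / d)².
z_{α} + z_β = 1.645 + 0.842 = 2.487.
n = 2 × (2.487 / 0.64)² = 2 × 3.886² = 2 × 15.10 = 30.2.
Round up to the next whole participant.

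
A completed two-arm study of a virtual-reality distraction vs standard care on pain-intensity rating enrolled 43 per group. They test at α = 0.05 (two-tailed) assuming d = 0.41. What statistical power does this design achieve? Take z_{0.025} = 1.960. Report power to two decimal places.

For two equal groups, power = Φ(d·√(n/2) − z_{α/2}).
d·√(n/2) = 0.41 × √(43/2) = 0.41 × 4.637 = 1.901.
z_β = 1.901 − 1.960 = -0.059.
Power = Φ(-0.059) = 0.477.

power ≈ 0.48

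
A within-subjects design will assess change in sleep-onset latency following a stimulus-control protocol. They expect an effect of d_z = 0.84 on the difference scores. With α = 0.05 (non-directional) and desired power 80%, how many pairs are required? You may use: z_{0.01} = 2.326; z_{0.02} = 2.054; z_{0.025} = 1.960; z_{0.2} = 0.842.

For a paired (one-sample on differences) test: n = ((z_{α/2} + z_β) / d)².
z_{α/2} + z_β = 1.960 + 0.842 = 2.802.
n = (2.802 / 0.84)² = 3.336² = 11.13.
Round up.

n = 12 pairs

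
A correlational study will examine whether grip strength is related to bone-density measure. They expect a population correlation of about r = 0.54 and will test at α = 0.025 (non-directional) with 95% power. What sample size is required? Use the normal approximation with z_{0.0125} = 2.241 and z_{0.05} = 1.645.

n = 45

Fisher's z: C = ½·ln((1+r)/(1−r)) = ½·ln(3.3478) = 0.6042.
n = ((z_{α/2} + z_β)/C)² + 3.
(2.241 + 1.645) / 0.6042 = 3.886 / 0.6042 = 6.432.
n = 6.432² + 3 = 41.37 + 3 = 44.4.
Round up.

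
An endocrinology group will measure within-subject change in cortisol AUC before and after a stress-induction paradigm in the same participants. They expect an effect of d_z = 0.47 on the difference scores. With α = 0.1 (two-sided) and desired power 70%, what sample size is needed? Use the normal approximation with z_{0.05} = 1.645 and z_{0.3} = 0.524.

For a paired (one-sample on differences) test: n = ((z_{α/2} + z_β) / d)².
z_{α/2} + z_β = 1.645 + 0.524 = 2.169.
n = (2.169 / 0.47)² = 4.615² = 21.30.
Round up.

n = 22 pairs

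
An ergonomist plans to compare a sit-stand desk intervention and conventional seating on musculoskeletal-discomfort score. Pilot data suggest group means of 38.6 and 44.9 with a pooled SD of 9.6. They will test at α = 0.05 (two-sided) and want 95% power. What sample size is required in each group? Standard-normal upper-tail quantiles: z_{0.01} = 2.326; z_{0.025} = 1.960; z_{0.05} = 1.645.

Cohen's d = |M₁ − M₂| / SD_pooled = |38.6 − 44.9| / 9.6 = 6.3 / 9.6 = 0.656.
For two independent groups with equal n: n = 2·((z_{α/2} + z_β) / d)².
z_{α/2} + z_β = 1.960 + 1.645 = 3.605.
n = 2 × (3.605 / 0.656)² = 2 × 5.495² = 2 × 30.20 = 60.4.
Round up to the next whole participant.

n = 61 per group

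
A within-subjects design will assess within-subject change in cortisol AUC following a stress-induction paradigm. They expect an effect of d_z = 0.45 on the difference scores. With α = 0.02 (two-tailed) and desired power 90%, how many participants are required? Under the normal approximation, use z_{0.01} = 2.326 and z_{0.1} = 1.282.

For a paired (one-sample on differences) test: n = ((z_{α/2} + z_β) / d)².
z_{α/2} + z_β = 2.326 + 1.282 = 3.608.
n = (3.608 / 0.45)² = 8.018² = 64.28.
Round up.

n = 65 pairs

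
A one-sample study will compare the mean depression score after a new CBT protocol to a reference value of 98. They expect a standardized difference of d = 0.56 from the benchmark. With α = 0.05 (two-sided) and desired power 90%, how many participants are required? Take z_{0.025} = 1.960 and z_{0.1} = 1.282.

For a one-sample test: n = ((z_{α/2} + z_β) / d)².
z_{α/2} + z_β = 1.960 + 1.282 = 3.242.
n = (3.242 / 0.56)² = 5.789² = 33.52.
Round up.

n = 34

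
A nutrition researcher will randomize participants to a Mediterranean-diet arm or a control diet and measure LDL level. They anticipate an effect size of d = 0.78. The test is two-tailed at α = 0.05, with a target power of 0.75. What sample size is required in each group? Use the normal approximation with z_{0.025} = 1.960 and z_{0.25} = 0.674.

For two independent groups with equal n: n = 2·((z_{α/2} + z_β) / d)².
z_{α/2} + z_β = 1.960 + 0.674 = 2.634.
n = 2 × (2.634 / 0.78)² = 2 × 3.377² = 2 × 11.40 = 22.8.
Round up to the next whole participant.

n = 23 per group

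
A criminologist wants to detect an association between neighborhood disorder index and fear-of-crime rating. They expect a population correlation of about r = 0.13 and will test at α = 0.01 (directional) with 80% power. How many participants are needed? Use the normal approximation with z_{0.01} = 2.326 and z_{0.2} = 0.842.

Fisher's z: C = ½·ln((1+r)/(1−r)) = ½·ln(1.2989) = 0.1307.
n = ((z_{α} + z_β)/C)² + 3.
(2.326 + 0.842) / 0.1307 = 3.168 / 0.1307 = 24.239.
n = 24.239² + 3 = 587.52 + 3 = 590.5.
Round up.

n = 591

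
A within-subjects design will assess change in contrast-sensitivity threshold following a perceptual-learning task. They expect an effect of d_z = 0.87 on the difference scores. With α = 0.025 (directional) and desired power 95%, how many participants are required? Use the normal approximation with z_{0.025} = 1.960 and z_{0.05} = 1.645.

n = 18 pairs

For a paired (one-sample on differences) test: n = ((z_{α} + z_β) / d)².
z_{α} + z_β = 1.960 + 1.645 = 3.605.
n = (3.605 / 0.87)² = 4.144² = 17.17.
Round up.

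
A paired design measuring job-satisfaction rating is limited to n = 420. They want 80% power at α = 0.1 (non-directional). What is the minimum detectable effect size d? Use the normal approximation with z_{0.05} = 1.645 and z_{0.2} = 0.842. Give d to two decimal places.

For a single sample (or paired design) of n = 420: d_min = (z_{α/2} + z_β)/√n.
z-sum = 1.645 + 0.842 = 2.487.
d_min = 2.487 / √420 = 2.487 / 20.494 = 0.121.

d_min ≈ 0.12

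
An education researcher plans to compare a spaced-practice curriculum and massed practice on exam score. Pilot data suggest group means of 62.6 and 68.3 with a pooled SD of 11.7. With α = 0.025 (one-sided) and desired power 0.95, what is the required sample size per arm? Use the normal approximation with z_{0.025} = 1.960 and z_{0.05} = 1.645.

n = 110 per group

Cohen's d = |M₁ − M₂| / SD_pooled = |62.6 − 68.3| / 11.7 = 5.7 / 11.7 = 0.487.
For two independent groups with equal n: n = 2·((z_{α} + z_β) / d)².
z_{α} + z_β = 1.960 + 1.645 = 3.605.
n = 2 × (3.605 / 0.487)² = 2 × 7.402² = 2 × 54.80 = 109.6.
Round up to the next whole participant.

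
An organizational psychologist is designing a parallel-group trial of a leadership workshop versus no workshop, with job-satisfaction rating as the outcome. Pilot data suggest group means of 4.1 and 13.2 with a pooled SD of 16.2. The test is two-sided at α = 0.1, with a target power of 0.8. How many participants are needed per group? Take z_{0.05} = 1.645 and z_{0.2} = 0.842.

n = 40 per group

Cohen's d = |M₁ − M₂| / SD_pooled = |4.1 − 13.2| / 16.2 = 9.1 / 16.2 = 0.562.
For two independent groups with equal n: n = 2·((z_{α/2} + z_β) / d)².
z_{α/2} + z_β = 1.645 + 0.842 = 2.487.
n = 2 × (2.487 / 0.562)² = 2 × 4.425² = 2 × 19.58 = 39.2.
Round up to the next whole participant.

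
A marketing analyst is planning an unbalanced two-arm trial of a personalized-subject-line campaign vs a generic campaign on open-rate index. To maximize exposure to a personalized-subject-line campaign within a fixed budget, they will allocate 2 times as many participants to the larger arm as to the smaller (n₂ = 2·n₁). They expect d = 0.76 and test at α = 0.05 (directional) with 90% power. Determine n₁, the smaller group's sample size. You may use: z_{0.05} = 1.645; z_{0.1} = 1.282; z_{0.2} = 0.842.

With allocation ratio k = n₂/n₁ = 2, Var(x̄₁−x̄₂) = σ²(1/n₁ + 1/(k·n₁)) = σ²·(k+1)/(k·n₁).
So n₁ = (1 + 1/k)·((z_{α} + z_β)/d)² = 1.500 × (2.927/0.76)².
n₁ = 1.500 × 14.83 = 22.2.
Round up: n₁ = 23, giving n₂ = 2 × 23 = 46.

n₁ = 23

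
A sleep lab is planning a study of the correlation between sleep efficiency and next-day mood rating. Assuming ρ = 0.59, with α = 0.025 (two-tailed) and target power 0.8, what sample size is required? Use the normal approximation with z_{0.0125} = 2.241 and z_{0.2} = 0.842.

n = 24

Fisher's z: C = ½·ln((1+r)/(1−r)) = ½·ln(3.8780) = 0.6777.
n = ((z_{α/2} + z_β)/C)² + 3.
(2.241 + 0.842) / 0.6777 = 3.083 / 0.6777 = 4.549.
n = 4.549² + 3 = 20.70 + 3 = 23.7.
Round up.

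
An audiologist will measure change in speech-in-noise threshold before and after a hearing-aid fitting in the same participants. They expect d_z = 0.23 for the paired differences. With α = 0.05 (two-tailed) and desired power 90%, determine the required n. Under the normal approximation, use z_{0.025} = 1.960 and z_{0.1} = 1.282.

n = 199 pairs

For a paired (one-sample on differences) test: n = ((z_{α/2} + z_β) / d)².
z_{α/2} + z_β = 1.960 + 1.282 = 3.242.
n = (3.242 / 0.23)² = 14.096² = 198.69.
Round up.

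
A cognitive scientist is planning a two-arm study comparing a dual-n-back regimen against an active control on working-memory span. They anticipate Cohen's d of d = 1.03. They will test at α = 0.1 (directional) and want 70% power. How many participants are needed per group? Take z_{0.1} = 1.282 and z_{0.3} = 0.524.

For two independent groups with equal n: n = 2·((z_{α} + z_β) / d)².
z_{α} + z_β = 1.282 + 0.524 = 1.806.
n = 2 × (1.806 / 1.03)² = 2 × 1.753² = 2 × 3.07 = 6.1.
Round up to the next whole participant.

n = 7 per group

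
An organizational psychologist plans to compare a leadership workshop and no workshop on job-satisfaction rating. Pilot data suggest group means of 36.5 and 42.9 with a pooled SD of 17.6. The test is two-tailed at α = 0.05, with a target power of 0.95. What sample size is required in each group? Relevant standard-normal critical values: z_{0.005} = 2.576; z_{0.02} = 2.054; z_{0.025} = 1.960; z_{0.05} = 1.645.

Cohen's d = |M₁ − M₂| / SD_pooled = |36.5 − 42.9| / 17.6 = 6.4 / 17.6 = 0.364.
For two independent groups with equal n: n = 2·((z_{α/2} + z_β) / d)².
z_{α/2} + z_β = 1.960 + 1.645 = 3.605.
n = 2 × (3.605 / 0.364)² = 2 × 9.904² = 2 × 98.09 = 196.2.
Round up to the next whole participant.

n = 197 per group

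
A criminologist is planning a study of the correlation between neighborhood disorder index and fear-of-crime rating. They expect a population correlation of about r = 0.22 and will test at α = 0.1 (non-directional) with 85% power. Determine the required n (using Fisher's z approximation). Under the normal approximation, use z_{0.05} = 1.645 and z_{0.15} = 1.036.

n = 147

Fisher's z: C = ½·ln((1+r)/(1−r)) = ½·ln(1.5641) = 0.2237.
n = ((z_{α/2} + z_β)/C)² + 3.
(1.645 + 1.036) / 0.2237 = 2.681 / 0.2237 = 11.985.
n = 11.985² + 3 = 143.64 + 3 = 146.6.
Round up.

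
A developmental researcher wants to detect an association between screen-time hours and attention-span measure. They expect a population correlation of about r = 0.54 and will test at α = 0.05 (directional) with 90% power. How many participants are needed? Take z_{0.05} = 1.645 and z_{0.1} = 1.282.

Fisher's z: C = ½·ln((1+r)/(1−r)) = ½·ln(3.3478) = 0.6042.
n = ((z_{α} + z_β)/C)² + 3.
(1.645 + 1.282) / 0.6042 = 2.927 / 0.6042 = 4.844.
n = 4.844² + 3 = 23.47 + 3 = 26.5.
Round up.

n = 27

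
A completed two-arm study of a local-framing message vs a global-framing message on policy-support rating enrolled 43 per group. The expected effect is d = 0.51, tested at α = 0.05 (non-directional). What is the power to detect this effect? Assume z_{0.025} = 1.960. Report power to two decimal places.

power ≈ 0.66

For two equal groups, power = Φ(d·√(n/2) − z_{α/2}).
d·√(n/2) = 0.51 × √(43/2) = 0.51 × 4.637 = 2.365.
z_β = 2.365 − 1.960 = 0.405.
Power = Φ(0.405) = 0.657.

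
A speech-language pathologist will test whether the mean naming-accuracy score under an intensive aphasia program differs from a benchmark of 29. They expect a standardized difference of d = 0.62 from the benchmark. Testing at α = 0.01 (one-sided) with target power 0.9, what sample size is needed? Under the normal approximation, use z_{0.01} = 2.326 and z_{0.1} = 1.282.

For a one-sample test: n = ((z_{α} + z_β) / d)².
z_{α} + z_β = 2.326 + 1.282 = 3.608.
n = (3.608 / 0.62)² = 5.819² = 33.86.
Round up.

n = 34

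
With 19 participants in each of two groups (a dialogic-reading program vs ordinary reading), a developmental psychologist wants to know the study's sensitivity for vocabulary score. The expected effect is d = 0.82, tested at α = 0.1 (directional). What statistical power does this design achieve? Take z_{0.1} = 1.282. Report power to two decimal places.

power ≈ 0.89

For two equal groups, power = Φ(d·√(n/2) − z_{α}).
d·√(n/2) = 0.82 × √(19/2) = 0.82 × 3.082 = 2.527.
z_β = 2.527 − 1.282 = 1.245.
Power = Φ(1.245) = 0.894.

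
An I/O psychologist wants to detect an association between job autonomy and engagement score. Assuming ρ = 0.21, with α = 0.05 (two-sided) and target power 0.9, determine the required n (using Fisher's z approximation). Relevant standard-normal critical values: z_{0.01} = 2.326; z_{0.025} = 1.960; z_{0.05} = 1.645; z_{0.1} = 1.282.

Fisher's z: C = ½·ln((1+r)/(1−r)) = ½·ln(1.5316) = 0.2132.
n = ((z_{α/2} + z_β)/C)² + 3.
(1.960 + 1.282) / 0.2132 = 3.242 / 0.2132 = 15.206.
n = 15.206² + 3 = 231.23 + 3 = 234.2.
Round up.

n = 235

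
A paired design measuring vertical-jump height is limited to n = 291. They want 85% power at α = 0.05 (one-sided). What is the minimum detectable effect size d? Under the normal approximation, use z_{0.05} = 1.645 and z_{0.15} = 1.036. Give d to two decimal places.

d_min ≈ 0.16

For a single sample (or paired design) of n = 291: d_min = (z_{α} + z_β)/√n.
z-sum = 1.645 + 1.036 = 2.681.
d_min = 2.681 / √291 = 2.681 / 17.059 = 0.157.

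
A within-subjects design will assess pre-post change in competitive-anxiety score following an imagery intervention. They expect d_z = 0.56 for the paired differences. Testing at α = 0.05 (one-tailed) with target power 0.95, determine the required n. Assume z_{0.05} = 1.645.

For a paired (one-sample on differences) test: n = ((z_{α} + z_β) / d)².
z_{α} + z_β = 1.645 + 1.645 = 3.290.
n = (3.290 / 0.56)² = 5.875² = 34.52.
Round up.

n = 35 pairs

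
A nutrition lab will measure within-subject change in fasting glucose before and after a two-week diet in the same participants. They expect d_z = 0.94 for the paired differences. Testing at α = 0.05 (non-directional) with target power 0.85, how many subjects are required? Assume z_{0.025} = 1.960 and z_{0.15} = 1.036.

For a paired (one-sample on differences) test: n = ((z_{α/2} + z_β) / d)².
z_{α/2} + z_β = 1.960 + 1.036 = 2.996.
n = (2.996 / 0.94)² = 3.187² = 10.16.
Round up.

n = 11 pairs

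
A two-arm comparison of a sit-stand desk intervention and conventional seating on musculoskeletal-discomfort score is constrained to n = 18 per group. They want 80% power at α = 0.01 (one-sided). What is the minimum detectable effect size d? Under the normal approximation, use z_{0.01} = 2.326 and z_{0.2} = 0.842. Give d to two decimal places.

For two independent groups of n = 18 each: d_min = (z_{α} + z_β)·√(2/n).
z-sum = 2.326 + 0.842 = 3.168.
d_min = 3.168 × √(2/18) = 3.168 × 0.3333 = 1.056.

d_min ≈ 1.06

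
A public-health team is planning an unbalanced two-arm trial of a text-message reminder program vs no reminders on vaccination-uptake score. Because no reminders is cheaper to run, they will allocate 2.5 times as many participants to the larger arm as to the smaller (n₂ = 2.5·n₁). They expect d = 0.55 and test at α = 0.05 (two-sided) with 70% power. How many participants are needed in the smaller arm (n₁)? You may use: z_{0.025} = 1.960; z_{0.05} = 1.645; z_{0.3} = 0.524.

n₁ = 29

With allocation ratio k = n₂/n₁ = 2.5, Var(x̄₁−x̄₂) = σ²(1/n₁ + 1/(k·n₁)) = σ²·(k+1)/(k·n₁).
So n₁ = (1 + 1/k)·((z_{α/2} + z_β)/d)² = 1.400 × (2.484/0.55)².
n₁ = 1.400 × 20.40 = 28.6.
Round up: n₁ = 29, giving n₂ = ⌈2.5 × 29⌉ = ⌈72.5⌉ = 73.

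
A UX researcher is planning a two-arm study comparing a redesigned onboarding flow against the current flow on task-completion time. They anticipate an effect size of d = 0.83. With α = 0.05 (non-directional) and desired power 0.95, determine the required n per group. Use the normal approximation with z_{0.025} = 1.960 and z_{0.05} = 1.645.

n = 38 per group

For two independent groups with equal n: n = 2·((z_{α/2} + z_β) / d)².
z_{α/2} + z_β = 1.960 + 1.645 = 3.605.
n = 2 × (3.605 / 0.83)² = 2 × 4.343² = 2 × 18.86 = 37.7.
Round up to the next whole participant.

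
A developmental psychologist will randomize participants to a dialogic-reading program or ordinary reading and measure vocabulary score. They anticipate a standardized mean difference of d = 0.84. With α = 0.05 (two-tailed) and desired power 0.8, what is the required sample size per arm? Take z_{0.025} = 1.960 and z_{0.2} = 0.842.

For two independent groups with equal n: n = 2·((z_{α/2} + z_β) / d)².
z_{α/2} + z_β = 1.960 + 0.842 = 2.802.
n = 2 × (2.802 / 0.84)² = 2 × 3.336² = 2 × 11.13 = 22.3.
Round up to the next whole participant.

n = 23 per group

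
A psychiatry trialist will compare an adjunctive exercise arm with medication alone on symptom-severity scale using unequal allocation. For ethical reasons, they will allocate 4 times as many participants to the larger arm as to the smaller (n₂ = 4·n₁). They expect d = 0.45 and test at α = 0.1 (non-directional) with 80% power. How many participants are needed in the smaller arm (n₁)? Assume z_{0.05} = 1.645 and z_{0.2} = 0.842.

n₁ = 39

With allocation ratio k = n₂/n₁ = 4, Var(x̄₁−x̄₂) = σ²(1/n₁ + 1/(k·n₁)) = σ²·(k+1)/(k·n₁).
So n₁ = (1 + 1/k)·((z_{α/2} + z_β)/d)² = 1.250 × (2.487/0.45)².
n₁ = 1.250 × 30.54 = 38.2.
Round up: n₁ = 39, giving n₂ = 4 × 39 = 156.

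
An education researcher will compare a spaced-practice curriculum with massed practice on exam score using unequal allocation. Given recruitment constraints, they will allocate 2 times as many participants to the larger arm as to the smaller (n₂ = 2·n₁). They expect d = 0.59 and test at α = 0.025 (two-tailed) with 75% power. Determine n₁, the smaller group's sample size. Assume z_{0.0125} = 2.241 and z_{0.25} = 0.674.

With allocation ratio k = n₂/n₁ = 2, Var(x̄₁−x̄₂) = σ²(1/n₁ + 1/(k·n₁)) = σ²·(k+1)/(k·n₁).
So n₁ = (1 + 1/k)·((z_{α/2} + z_β)/d)² = 1.500 × (2.915/0.59)².
n₁ = 1.500 × 24.41 = 36.6.
Round up: n₁ = 37, giving n₂ = 2 × 37 = 74.

n₁ = 37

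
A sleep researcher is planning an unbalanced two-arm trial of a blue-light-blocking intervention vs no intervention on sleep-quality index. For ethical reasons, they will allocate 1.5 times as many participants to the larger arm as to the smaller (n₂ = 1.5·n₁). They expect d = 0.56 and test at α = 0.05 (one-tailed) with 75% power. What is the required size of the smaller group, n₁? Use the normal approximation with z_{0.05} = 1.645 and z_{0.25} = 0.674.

With allocation ratio k = n₂/n₁ = 1.5, Var(x̄₁−x̄₂) = σ²(1/n₁ + 1/(k·n₁)) = σ²·(k+1)/(k·n₁).
So n₁ = (1 + 1/k)·((z_{α} + z_β)/d)² = 1.667 × (2.319/0.56)².
n₁ = 1.667 × 17.15 = 28.6.
Round up: n₁ = 29, giving n₂ = ⌈1.5 × 29⌉ = ⌈43.5⌉ = 44.

n₁ = 29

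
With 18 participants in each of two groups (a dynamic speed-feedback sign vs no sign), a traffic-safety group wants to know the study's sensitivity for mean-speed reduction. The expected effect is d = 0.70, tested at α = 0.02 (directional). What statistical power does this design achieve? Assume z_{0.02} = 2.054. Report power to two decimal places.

power ≈ 0.52

For two equal groups, power = Φ(d·√(n/2) − z_{α}).
d·√(n/2) = 0.70 × √(18/2) = 0.70 × 3.000 = 2.100.
z_β = 2.100 − 2.054 = 0.046.
Power = Φ(0.046) = 0.518.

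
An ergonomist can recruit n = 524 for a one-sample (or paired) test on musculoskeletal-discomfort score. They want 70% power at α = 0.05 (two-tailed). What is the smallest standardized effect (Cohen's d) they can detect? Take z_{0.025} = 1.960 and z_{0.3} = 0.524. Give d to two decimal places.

For a single sample (or paired design) of n = 524: d_min = (z_{α/2} + z_β)/√n.
z-sum = 1.960 + 0.524 = 2.484.
d_min = 2.484 / √524 = 2.484 / 22.891 = 0.109.

d_min ≈ 0.11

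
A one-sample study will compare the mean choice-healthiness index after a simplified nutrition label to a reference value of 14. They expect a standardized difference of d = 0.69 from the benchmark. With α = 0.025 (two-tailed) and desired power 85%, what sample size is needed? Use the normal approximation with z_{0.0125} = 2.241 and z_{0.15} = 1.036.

For a one-sample test: n = ((z_{α/2} + z_β) / d)².
z_{α/2} + z_β = 2.241 + 1.036 = 3.277.
n = (3.277 / 0.69)² = 4.749² = 22.56.
Round up.

n = 23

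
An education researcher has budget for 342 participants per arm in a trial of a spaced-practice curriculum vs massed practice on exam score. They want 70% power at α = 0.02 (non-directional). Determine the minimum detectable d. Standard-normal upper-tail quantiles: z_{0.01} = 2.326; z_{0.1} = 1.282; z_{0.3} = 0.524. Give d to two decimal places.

For two independent groups of n = 342 each: d_min = (z_{α/2} + z_β)·√(2/n).
z-sum = 2.326 + 0.524 = 2.850.
d_min = 2.850 × √(2/342) = 2.850 × 0.0765 = 0.218.

d_min ≈ 0.22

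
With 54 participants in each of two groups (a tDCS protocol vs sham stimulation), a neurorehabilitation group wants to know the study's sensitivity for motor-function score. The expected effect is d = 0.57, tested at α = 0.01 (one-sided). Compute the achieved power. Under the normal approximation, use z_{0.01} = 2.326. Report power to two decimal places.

For two equal groups, power = Φ(d·√(n/2) − z_{α}).
d·√(n/2) = 0.57 × √(54/2) = 0.57 × 5.196 = 2.962.
z_β = 2.962 − 2.326 = 0.636.
Power = Φ(0.636) = 0.738.

power ≈ 0.74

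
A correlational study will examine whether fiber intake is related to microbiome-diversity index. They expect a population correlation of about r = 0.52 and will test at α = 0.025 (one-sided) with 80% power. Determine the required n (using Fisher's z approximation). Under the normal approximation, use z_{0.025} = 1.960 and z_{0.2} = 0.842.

n = 27

Fisher's z: C = ½·ln((1+r)/(1−r)) = ½·ln(3.1667) = 0.5763.
n = ((z_{α} + z_β)/C)² + 3.
(1.960 + 0.842) / 0.5763 = 2.802 / 0.5763 = 4.862.
n = 4.862² + 3 = 23.64 + 3 = 26.6.
Round up.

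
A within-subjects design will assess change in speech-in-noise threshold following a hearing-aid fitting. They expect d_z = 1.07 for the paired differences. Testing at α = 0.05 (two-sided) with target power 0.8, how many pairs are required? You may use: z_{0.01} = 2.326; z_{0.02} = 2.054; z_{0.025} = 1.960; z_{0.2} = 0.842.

n = 7 pairs

For a paired (one-sample on differences) test: n = ((z_{α/2} + z_β) / d)².
z_{α/2} + z_β = 1.960 + 0.842 = 2.802.
n = (2.802 / 1.07)² = 2.619² = 6.86.
Round up.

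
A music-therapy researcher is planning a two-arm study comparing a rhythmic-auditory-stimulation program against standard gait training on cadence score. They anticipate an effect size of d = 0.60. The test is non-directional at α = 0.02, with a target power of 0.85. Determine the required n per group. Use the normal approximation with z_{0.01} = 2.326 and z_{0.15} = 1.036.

For two independent groups with equal n: n = 2·((z_{α/2} + z_β) / d)².
z_{α/2} + z_β = 2.326 + 1.036 = 3.362.
n = 2 × (3.362 / 0.60)² = 2 × 5.603² = 2 × 31.40 = 62.8.
Round up to the next whole participant.

n = 63 per group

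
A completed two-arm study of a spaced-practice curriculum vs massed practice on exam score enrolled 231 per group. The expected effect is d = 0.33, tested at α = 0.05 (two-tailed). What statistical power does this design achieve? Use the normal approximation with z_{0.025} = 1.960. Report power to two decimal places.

power ≈ 0.94

For two equal groups, power = Φ(d·√(n/2) − z_{α/2}).
d·√(n/2) = 0.33 × √(231/2) = 0.33 × 10.747 = 3.547.
z_β = 3.547 − 1.960 = 1.587.
Power = Φ(1.587) = 0.944.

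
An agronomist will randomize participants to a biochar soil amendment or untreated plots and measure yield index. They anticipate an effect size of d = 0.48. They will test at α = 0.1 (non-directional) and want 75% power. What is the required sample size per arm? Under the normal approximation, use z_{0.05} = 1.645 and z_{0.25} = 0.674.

For two independent groups with equal n: n = 2·((z_{α/2} + z_β) / d)².
z_{α/2} + z_β = 1.645 + 0.674 = 2.319.
n = 2 × (2.319 / 0.48)² = 2 × 4.831² = 2 × 23.34 = 46.7.
Round up to the next whole participant.

n = 47 per group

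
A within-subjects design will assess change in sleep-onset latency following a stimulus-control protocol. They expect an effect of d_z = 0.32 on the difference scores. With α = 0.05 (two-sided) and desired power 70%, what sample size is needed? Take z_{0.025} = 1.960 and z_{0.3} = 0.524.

n = 61 pairs

For a paired (one-sample on differences) test: n = ((z_{α/2} + z_β) / d)².
z_{α/2} + z_β = 1.960 + 0.524 = 2.484.
n = (2.484 / 0.32)² = 7.763² = 60.26.
Round up.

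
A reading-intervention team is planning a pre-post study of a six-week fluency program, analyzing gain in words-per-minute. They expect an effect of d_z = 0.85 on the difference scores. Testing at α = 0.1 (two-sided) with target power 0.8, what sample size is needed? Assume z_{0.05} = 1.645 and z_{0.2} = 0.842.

For a paired (one-sample on differences) test: n = ((z_{α/2} + z_β) / d)².
z_{α/2} + z_β = 1.645 + 0.842 = 2.487.
n = (2.487 / 0.85)² = 2.926² = 8.56.
Round up.

n = 9 pairs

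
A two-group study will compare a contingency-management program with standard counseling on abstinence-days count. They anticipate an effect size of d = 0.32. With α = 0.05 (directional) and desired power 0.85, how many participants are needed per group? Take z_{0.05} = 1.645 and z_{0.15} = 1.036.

For two independent groups with equal n: n = 2·((z_{α} + z_β) / d)².
z_{α} + z_β = 1.645 + 1.036 = 2.681.
n = 2 × (2.681 / 0.32)² = 2 × 8.378² = 2 × 70.19 = 140.4.
Round up to the next whole participant.

n = 141 per group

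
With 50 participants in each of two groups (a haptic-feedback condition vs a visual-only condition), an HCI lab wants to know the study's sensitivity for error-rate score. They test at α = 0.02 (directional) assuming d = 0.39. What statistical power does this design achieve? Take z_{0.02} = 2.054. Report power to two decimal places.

power ≈ 0.46

For two equal groups, power = Φ(d·√(n/2) − z_{α}).
d·√(n/2) = 0.39 × √(50/2) = 0.39 × 5.000 = 1.950.
z_β = 1.950 − 2.054 = -0.104.
Power = Φ(-0.104) = 0.459.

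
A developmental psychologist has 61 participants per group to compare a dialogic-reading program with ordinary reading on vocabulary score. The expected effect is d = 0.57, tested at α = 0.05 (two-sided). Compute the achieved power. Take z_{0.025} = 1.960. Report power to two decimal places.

For two equal groups, power = Φ(d·√(n/2) − z_{α/2}).
d·√(n/2) = 0.57 × √(61/2) = 0.57 × 5.523 = 3.148.
z_β = 3.148 − 1.960 = 1.188.
Power = Φ(1.188) = 0.883.

power ≈ 0.88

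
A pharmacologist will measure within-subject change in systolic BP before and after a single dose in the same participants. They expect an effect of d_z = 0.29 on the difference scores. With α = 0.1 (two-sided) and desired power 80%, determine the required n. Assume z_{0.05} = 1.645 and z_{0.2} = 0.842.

n = 74 pairs

For a paired (one-sample on differences) test: n = ((z_{α/2} + z_β) / d)².
z_{α/2} + z_β = 1.645 + 0.842 = 2.487.
n = (2.487 / 0.29)² = 8.576² = 73.55.
Round up.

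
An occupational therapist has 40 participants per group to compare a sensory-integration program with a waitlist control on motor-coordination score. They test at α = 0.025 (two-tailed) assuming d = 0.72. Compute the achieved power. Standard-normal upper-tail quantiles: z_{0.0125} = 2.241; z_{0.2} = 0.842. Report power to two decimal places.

power ≈ 0.84

For two equal groups, power = Φ(d·√(n/2) − z_{α/2}).
d·√(n/2) = 0.72 × √(40/2) = 0.72 × 4.472 = 3.220.
z_β = 3.220 − 2.241 = 0.979.
Power = Φ(0.979) = 0.836.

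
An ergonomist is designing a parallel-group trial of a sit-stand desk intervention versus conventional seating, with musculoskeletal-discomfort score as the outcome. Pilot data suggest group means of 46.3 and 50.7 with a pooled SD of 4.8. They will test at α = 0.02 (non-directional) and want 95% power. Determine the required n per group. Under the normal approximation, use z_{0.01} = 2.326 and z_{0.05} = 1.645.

n = 38 per group

Cohen's d = |M₁ − M₂| / SD_pooled = |46.3 − 50.7| / 4.8 = 4.4 / 4.8 = 0.917.
For two independent groups with equal n: n = 2·((z_{α/2} + z_β) / d)².
z_{α/2} + z_β = 2.326 + 1.645 = 3.971.
n = 2 × (3.971 / 0.917)² = 2 × 4.330² = 2 × 18.75 = 37.5.
Round up to the next whole participant.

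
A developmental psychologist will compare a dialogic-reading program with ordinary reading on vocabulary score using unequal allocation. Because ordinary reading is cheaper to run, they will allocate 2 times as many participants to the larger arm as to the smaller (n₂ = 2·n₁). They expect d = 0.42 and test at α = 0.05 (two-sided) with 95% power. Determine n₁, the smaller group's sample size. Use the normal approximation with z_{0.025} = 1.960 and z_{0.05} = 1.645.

n₁ = 111

With allocation ratio k = n₂/n₁ = 2, Var(x̄₁−x̄₂) = σ²(1/n₁ + 1/(k·n₁)) = σ²·(k+1)/(k·n₁).
So n₁ = (1 + 1/k)·((z_{α/2} + z_β)/d)² = 1.500 × (3.605/0.42)².
n₁ = 1.500 × 73.67 = 110.5.
Round up: n₁ = 111, giving n₂ = 2 × 111 = 222.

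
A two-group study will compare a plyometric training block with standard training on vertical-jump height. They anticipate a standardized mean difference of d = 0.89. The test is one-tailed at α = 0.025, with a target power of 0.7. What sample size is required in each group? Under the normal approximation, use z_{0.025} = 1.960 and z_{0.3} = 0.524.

For two independent groups with equal n: n = 2·((z_{α} + z_β) / d)².
z_{α} + z_β = 1.960 + 0.524 = 2.484.
n = 2 × (2.484 / 0.89)² = 2 × 2.791² = 2 × 7.79 = 15.6.
Round up to the next whole participant.

n = 16 per group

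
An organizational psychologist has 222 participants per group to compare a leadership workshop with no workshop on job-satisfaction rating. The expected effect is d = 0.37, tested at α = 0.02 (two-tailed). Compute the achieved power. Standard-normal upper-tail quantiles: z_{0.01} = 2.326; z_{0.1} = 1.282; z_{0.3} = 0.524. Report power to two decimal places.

For two equal groups, power = Φ(d·√(n/2) − z_{α/2}).
d·√(n/2) = 0.37 × √(222/2) = 0.37 × 10.536 = 3.898.
z_β = 3.898 − 2.326 = 1.572.
Power = Φ(1.572) = 0.942.

power ≈ 0.94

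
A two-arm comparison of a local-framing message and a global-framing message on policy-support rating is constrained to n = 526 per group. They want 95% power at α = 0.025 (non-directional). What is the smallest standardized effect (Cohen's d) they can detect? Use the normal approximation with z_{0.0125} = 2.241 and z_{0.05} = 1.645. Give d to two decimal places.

d_min ≈ 0.24

For two independent groups of n = 526 each: d_min = (z_{α/2} + z_β)·√(2/n).
z-sum = 2.241 + 1.645 = 3.886.
d_min = 3.886 × √(2/526) = 3.886 × 0.0617 = 0.240.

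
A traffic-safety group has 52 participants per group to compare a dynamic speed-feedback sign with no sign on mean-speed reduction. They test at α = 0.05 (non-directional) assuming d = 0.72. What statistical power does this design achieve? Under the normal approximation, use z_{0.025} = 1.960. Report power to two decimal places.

power ≈ 0.96

For two equal groups, power = Φ(d·√(n/2) − z_{α/2}).
d·√(n/2) = 0.72 × √(52/2) = 0.72 × 5.099 = 3.671.
z_β = 3.671 − 1.960 = 1.711.
Power = Φ(1.711) = 0.956.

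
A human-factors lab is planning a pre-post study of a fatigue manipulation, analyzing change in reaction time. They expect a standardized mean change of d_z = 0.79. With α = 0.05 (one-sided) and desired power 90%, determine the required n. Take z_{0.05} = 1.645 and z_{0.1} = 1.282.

n = 14 pairs

For a paired (one-sample on differences) test: n = ((z_{α} + z_β) / d)².
z_{α} + z_β = 1.645 + 1.282 = 2.927.
n = (2.927 / 0.79)² = 3.705² = 13.73.
Round up.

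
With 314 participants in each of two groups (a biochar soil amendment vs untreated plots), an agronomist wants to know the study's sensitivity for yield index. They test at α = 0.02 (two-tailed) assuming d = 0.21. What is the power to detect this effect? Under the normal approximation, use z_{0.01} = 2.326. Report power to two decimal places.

For two equal groups, power = Φ(d·√(n/2) − z_{α/2}).
d·√(n/2) = 0.21 × √(314/2) = 0.21 × 12.530 = 2.631.
z_β = 2.631 − 2.326 = 0.305.
Power = Φ(0.305) = 0.620.

power ≈ 0.62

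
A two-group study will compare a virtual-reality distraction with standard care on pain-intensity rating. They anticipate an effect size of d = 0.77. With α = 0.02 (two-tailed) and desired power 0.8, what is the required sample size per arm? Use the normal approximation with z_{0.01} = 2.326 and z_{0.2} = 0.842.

For two independent groups with equal n: n = 2·((z_{α/2} + z_β) / d)².
z_{α/2} + z_β = 2.326 + 0.842 = 3.168.
n = 2 × (3.168 / 0.77)² = 2 × 4.114² = 2 × 16.93 = 33.9.
Round up to the next whole participant.

n = 34 per group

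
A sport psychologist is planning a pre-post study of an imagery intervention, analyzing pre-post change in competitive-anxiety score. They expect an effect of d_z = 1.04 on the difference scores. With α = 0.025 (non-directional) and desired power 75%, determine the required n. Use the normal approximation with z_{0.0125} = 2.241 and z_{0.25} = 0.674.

n = 8 pairs

For a paired (one-sample on differences) test: n = ((z_{α/2} + z_β) / d)².
z_{α/2} + z_β = 2.241 + 0.674 = 2.915.
n = (2.915 / 1.04)² = 2.803² = 7.86.
Round up.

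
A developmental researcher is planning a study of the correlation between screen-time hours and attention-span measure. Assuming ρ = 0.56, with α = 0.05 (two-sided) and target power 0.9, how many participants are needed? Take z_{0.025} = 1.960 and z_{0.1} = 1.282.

n = 30

Fisher's z: C = ½·ln((1+r)/(1−r)) = ½·ln(3.5455) = 0.6328.
n = ((z_{α/2} + z_β)/C)² + 3.
(1.960 + 1.282) / 0.6328 = 3.242 / 0.6328 = 5.123.
n = 5.123² + 3 = 26.25 + 3 = 29.2.
Round up.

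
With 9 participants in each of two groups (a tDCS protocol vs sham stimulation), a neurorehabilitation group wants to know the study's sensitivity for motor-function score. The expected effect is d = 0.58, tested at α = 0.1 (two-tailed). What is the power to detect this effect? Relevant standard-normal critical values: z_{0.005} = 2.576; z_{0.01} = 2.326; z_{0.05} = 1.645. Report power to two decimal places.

power ≈ 0.34

For two equal groups, power = Φ(d·√(n/2) − z_{α/2}).
d·√(n/2) = 0.58 × √(9/2) = 0.58 × 2.121 = 1.230.
z_β = 1.230 − 1.645 = -0.415.
Power = Φ(-0.415) = 0.339.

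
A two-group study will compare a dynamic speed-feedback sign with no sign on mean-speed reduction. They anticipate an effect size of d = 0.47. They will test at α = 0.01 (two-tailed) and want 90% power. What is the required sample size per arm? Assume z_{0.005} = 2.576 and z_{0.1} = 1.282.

For two independent groups with equal n: n = 2·((z_{α/2} + z_β) / d)².
z_{α/2} + z_β = 2.576 + 1.282 = 3.858.
n = 2 × (3.858 / 0.47)² = 2 × 8.209² = 2 × 67.38 = 134.8.
Round up to the next whole participant.

n = 135 per group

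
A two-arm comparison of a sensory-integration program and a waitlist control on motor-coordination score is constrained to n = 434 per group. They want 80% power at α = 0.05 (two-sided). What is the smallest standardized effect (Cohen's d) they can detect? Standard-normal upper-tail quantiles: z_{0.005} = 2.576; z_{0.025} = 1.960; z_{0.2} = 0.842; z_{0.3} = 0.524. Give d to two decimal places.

d_min ≈ 0.19

For two independent groups of n = 434 each: d_min = (z_{α/2} + z_β)·√(2/n).
z-sum = 1.960 + 0.842 = 2.802.
d_min = 2.802 × √(2/434) = 2.802 × 0.0679 = 0.190.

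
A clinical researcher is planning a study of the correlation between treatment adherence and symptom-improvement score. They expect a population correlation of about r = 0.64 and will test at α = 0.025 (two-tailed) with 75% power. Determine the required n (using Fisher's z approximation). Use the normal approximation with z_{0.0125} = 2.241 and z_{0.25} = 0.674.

Fisher's z: C = ½·ln((1+r)/(1−r)) = ½·ln(4.5556) = 0.7582.
n = ((z_{α/2} + z_β)/C)² + 3.
(2.241 + 0.674) / 0.7582 = 2.915 / 0.7582 = 3.845.
n = 3.845² + 3 = 14.78 + 3 = 17.8.
Round up.

n = 18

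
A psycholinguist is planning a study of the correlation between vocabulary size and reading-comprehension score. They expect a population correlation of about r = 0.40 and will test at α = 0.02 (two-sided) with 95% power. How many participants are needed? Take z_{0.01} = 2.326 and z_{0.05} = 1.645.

Fisher's z: C = ½·ln((1+r)/(1−r)) = ½·ln(2.3333) = 0.4236.
n = ((z_{α/2} + z_β)/C)² + 3.
(2.326 + 1.645) / 0.4236 = 3.971 / 0.4236 = 9.374.
n = 9.374² + 3 = 87.88 + 3 = 90.9.
Round up.

n = 91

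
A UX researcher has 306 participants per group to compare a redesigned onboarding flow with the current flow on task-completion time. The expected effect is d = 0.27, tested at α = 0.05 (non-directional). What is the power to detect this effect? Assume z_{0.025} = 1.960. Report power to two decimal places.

For two equal groups, power = Φ(d·√(n/2) − z_{α/2}).
d·√(n/2) = 0.27 × √(306/2) = 0.27 × 12.369 = 3.340.
z_β = 3.340 − 1.960 = 1.380.
Power = Φ(1.380) = 0.916.

power ≈ 0.92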